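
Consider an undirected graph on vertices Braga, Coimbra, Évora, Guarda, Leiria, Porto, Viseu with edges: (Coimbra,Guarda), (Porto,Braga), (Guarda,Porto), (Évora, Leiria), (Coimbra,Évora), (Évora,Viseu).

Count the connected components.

From Braga: component {Braga, Coimbra, Évora, Guarda, Leiria, Porto, Viseu}.
That's 1 component.

1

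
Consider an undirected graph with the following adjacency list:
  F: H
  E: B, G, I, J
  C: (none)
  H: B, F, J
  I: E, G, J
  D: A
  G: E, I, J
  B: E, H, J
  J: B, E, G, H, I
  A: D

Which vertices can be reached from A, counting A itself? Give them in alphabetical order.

Start at A.
Its neighbours: D.
Nothing further is reachable.

A, D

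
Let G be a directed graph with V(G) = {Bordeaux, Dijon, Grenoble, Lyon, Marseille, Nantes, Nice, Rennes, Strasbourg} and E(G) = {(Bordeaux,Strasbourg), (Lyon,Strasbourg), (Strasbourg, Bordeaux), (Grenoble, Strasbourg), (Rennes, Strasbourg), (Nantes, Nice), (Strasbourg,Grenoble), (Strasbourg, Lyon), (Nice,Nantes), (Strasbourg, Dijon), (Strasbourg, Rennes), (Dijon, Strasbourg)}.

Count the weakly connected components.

3

From Bordeaux: component {Bordeaux, Dijon, Grenoble, Lyon, Rennes, Strasbourg}.
From Marseille: component {Marseille}.
From Nantes: component {Nantes, Nice}.
That's 3 components.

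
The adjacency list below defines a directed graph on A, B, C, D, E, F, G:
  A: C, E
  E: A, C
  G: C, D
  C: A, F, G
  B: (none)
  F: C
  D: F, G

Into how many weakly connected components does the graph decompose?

From A: component {A, C, D, E, F, G}.
From B: component {B}.
That's 2 components.

2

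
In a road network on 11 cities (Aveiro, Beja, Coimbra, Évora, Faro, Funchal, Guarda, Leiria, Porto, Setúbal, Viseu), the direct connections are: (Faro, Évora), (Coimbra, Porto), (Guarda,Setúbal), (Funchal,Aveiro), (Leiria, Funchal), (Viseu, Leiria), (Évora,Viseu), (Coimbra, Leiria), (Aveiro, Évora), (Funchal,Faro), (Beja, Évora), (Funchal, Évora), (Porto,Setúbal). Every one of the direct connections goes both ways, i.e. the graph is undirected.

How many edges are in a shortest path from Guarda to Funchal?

Distance 0: Guarda.
Distance 1: Setúbal.
Distance 2: Porto.
Distance 3: Coimbra.
Distance 4: Leiria.
Distance 5: Funchal, Viseu — contains Funchal.

5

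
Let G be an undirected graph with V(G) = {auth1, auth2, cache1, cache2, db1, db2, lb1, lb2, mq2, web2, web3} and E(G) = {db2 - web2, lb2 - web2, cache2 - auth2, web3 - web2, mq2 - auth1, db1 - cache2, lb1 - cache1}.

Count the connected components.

From auth1: component {auth1, mq2}.
From auth2: component {auth2, cache2, db1}.
From cache1: component {cache1, lb1}.
From db2: component {db2, lb2, web2, web3}.
That's 4 components.

4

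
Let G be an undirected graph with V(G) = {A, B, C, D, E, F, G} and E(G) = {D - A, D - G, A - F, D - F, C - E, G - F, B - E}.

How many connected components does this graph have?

2

From A: component {A, D, F, G}.
From B: component {B, C, E}.
That's 2 components.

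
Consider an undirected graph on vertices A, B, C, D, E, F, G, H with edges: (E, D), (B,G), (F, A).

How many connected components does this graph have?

5

From A: component {A, F}.
From B: component {B, G}.
From C: component {C}.
From D: component {D, E}.
From H: component {H}.
That's 5 components.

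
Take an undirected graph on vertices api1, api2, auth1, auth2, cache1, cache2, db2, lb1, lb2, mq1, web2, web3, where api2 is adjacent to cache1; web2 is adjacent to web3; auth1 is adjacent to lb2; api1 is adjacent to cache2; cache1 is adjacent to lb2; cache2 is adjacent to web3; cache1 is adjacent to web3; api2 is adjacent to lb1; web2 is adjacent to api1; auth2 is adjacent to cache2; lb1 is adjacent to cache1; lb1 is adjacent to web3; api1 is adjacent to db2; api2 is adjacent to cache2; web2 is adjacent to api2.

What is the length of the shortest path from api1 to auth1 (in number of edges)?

5

Distance 0: api1.
Distance 1: cache2, db2, web2.
Distance 2: api2, auth2, web3.
Distance 3: cache1, lb1.
Distance 4: lb2.
Distance 5: auth1 — contains auth1.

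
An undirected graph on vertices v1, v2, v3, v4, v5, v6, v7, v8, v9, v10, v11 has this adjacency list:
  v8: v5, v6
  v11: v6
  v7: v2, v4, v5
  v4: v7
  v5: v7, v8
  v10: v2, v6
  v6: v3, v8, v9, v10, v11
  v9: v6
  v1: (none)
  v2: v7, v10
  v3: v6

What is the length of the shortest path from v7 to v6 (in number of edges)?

Distance 0: v7.
Distance 1: v2, v4, v5.
Distance 2: v8, v10.
Distance 3: v6 — contains v6.

3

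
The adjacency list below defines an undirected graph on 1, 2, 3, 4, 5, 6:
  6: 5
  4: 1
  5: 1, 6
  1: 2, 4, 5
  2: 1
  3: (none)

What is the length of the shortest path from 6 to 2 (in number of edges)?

3

Distance 0: 6.
Distance 1: 5.
Distance 2: 1.
Distance 3: 2, 4 — contains 2.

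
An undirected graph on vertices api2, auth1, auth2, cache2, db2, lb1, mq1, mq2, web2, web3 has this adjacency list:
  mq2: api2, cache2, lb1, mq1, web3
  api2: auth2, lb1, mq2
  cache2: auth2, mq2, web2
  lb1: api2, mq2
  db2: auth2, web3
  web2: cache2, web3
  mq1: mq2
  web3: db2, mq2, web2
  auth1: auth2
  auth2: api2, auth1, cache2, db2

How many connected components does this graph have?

From api2: component {api2, auth1, auth2, cache2, db2, lb1, mq1, mq2, web2, web3}.
That's 1 component.

1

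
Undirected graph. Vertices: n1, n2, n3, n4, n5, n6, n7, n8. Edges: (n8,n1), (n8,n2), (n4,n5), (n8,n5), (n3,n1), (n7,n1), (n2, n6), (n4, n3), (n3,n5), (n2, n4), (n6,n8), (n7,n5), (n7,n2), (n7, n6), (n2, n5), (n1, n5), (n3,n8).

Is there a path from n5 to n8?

Explore from n5.
Distance 1: reach n1, n2, n3, n4, n7, n8.
Found n8.

Yes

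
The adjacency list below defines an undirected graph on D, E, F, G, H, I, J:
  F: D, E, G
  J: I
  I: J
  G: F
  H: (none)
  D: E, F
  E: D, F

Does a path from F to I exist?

Explore from F.
Distance 1: reach D, E, G.
The search is exhausted without reaching I; it lies in a different component.

No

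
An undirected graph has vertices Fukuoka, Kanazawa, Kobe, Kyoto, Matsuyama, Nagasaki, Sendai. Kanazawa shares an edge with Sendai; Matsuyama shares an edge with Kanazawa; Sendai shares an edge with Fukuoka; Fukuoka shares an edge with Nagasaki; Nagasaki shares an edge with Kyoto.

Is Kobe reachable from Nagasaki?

No

Explore from Nagasaki.
Distance 1: reach Fukuoka, Kyoto.
Distance 2: reach Sendai.
Distance 3: reach Kanazawa.
Distance 4: reach Matsuyama.
The search is exhausted without reaching Kobe; it lies in a different component.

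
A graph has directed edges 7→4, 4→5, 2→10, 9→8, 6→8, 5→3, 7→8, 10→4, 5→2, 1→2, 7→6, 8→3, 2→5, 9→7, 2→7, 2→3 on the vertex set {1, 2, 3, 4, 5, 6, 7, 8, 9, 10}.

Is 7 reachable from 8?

No

Explore from 8.
Distance 1: reach 3.
The search from 8 is exhausted; no directed path reaches 7.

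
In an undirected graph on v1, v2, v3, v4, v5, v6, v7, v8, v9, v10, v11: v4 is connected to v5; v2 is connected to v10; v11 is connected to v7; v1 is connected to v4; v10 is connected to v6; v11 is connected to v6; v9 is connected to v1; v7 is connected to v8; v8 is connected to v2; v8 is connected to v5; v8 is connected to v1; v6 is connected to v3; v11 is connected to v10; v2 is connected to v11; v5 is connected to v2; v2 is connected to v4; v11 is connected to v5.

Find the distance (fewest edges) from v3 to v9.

6

Distance 0: v3.
Distance 1: v6.
Distance 2: v10, v11.
Distance 3: v2, v5, v7.
Distance 4: v4, v8.
Distance 5: v1.
Distance 6: v9 — contains v9.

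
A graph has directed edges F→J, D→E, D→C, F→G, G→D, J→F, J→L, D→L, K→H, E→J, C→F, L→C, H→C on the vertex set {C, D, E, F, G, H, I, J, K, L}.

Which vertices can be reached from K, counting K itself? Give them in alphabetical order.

C, D, E, F, G, H, J, K, L

Start at K.
Its neighbours: H.
Then their neighbours: C.
Then next layer: F.
Then next layer: G, J.
Then next layer: D, L.
Then next layer: E.
Nothing further is reachable.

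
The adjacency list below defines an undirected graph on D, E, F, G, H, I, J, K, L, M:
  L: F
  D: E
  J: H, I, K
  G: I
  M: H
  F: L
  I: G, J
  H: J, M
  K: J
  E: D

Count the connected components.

From D: component {D, E}.
From F: component {F, L}.
From G: component {G, H, I, J, K, M}.
That's 3 components.

3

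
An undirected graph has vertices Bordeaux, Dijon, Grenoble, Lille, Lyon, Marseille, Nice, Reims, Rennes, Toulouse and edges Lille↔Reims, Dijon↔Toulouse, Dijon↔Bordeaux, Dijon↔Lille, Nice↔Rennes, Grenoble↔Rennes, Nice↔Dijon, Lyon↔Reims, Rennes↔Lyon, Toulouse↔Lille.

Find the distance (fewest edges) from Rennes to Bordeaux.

3

Distance 0: Rennes.
Distance 1: Grenoble, Lyon, Nice.
Distance 2: Dijon, Reims.
Distance 3: Bordeaux, Lille, Toulouse — contains Bordeaux.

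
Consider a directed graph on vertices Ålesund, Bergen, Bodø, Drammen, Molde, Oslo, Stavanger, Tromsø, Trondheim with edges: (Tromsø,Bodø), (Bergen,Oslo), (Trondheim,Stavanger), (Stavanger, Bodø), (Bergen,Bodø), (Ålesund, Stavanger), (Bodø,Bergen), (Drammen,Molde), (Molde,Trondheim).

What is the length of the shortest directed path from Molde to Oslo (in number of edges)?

Distance 0: Molde.
Distance 1: Trondheim.
Distance 2: Stavanger.
Distance 3: Bodø.
Distance 4: Bergen.
Distance 5: Oslo — contains Oslo.

5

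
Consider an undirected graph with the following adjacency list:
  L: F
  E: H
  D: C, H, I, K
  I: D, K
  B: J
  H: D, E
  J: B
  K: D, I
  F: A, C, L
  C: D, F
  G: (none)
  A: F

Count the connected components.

From A: component {A, C, D, E, F, H, I, K, L}.
From B: component {B, J}.
From G: component {G}.
That's 3 components.

3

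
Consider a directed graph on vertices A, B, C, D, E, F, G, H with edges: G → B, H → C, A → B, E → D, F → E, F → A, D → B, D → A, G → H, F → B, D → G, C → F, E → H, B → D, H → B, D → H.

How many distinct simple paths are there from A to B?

1

A→B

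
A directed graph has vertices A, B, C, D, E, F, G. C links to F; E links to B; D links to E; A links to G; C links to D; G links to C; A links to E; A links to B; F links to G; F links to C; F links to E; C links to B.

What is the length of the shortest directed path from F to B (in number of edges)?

2

Distance 0: F.
Distance 1: C, E, G.
Distance 2: B, D — contains B.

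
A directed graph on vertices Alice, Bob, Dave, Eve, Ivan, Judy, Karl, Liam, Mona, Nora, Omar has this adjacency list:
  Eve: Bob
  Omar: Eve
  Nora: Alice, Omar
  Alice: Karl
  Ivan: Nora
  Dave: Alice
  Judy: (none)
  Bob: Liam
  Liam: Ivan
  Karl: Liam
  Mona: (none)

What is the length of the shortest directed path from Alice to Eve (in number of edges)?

6

Distance 0: Alice.
Distance 1: Karl.
Distance 2: Liam.
Distance 3: Ivan.
Distance 4: Nora.
Distance 5: Omar.
Distance 6: Eve — contains Eve.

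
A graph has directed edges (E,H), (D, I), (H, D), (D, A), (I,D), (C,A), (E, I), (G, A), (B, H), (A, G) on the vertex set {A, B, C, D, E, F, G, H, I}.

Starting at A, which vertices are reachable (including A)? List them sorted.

A, G

Start at A.
Its neighbours: G.
Nothing further is reachable.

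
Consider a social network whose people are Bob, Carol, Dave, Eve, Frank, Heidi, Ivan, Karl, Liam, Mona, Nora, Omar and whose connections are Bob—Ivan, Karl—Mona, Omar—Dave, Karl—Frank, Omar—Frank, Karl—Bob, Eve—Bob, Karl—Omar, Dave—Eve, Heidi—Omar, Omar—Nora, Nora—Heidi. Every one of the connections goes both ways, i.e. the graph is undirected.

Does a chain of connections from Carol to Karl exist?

No

Carol has no edges, so nothing is reachable from it.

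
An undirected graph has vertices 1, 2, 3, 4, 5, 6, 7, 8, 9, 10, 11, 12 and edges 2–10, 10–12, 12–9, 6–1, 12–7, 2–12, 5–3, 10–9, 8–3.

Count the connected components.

From 1: component {1, 6}.
From 2: component {2, 7, 9, 10, 12}.
From 3: component {3, 5, 8}.
From 4: component {4}.
From 11: component {11}.
That's 5 components.

5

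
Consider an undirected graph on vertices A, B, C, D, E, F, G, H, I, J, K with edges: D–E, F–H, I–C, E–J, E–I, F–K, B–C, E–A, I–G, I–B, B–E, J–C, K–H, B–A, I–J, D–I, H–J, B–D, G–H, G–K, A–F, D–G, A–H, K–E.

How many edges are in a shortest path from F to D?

3

Distance 0: F.
Distance 1: A, H, K.
Distance 2: B, E, G, J.
Distance 3: C, D, I — contains D.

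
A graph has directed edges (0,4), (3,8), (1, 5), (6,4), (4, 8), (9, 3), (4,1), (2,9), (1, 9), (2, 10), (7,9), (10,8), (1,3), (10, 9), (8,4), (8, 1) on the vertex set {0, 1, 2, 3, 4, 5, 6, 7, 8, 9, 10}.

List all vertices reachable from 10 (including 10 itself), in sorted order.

Start at 10.
Its neighbours: 8, 9.
Then their neighbours: 1, 3, 4.
Then next layer: 5.
Nothing further is reachable.

1, 3, 4, 5, 8, 9, 10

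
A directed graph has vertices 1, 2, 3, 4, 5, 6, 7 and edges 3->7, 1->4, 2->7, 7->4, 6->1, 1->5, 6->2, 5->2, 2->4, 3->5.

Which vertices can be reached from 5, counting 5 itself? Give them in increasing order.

Start at 5.
Its neighbours: 2.
Then their neighbours: 4, 7.
Nothing further is reachable.

2, 4, 5, 7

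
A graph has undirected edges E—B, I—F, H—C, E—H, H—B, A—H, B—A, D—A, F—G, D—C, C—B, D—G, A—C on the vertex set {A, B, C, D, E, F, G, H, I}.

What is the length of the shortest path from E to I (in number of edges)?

Distance 0: E.
Distance 1: B, H.
Distance 2: A, C.
Distance 3: D.
Distance 4: G.
Distance 5: F.
Distance 6: I — contains I.

6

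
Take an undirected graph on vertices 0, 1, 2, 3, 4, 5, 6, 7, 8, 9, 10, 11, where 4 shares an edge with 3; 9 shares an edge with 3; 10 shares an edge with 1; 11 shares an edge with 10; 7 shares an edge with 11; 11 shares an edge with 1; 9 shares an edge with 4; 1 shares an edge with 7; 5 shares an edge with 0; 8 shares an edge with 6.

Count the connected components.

From 0: component {0, 5}.
From 1: component {1, 7, 10, 11}.
From 2: component {2}.
From 3: component {3, 4, 9}.
From 6: component {6, 8}.
That's 5 components.

5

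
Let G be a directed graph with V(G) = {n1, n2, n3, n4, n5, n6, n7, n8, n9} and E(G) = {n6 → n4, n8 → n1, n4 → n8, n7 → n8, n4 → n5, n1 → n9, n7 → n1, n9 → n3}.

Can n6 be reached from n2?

No

n2 has no outgoing edges, so nothing is reachable from it.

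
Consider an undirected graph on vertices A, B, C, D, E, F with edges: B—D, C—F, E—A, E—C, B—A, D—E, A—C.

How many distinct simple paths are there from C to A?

C–A
C–E–A
C–E–D–B–A

3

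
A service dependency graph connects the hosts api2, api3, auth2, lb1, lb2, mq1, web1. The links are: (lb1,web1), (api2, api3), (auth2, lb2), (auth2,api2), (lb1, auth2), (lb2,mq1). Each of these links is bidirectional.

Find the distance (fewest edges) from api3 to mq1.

Distance 0: api3.
Distance 1: api2.
Distance 2: auth2.
Distance 3: lb1, lb2.
Distance 4: mq1, web1 — contains mq1.

4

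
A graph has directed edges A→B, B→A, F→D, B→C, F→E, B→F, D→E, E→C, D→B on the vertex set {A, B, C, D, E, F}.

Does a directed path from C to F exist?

No

C has no outgoing edges, so nothing is reachable from it.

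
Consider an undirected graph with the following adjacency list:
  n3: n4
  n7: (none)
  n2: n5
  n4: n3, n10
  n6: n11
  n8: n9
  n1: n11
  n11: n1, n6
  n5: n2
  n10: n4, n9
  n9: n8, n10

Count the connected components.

4

From n1: component {n1, n6, n11}.
From n2: component {n2, n5}.
From n3: component {n3, n4, n8, n9, n10}.
From n7: component {n7}.
That's 4 components.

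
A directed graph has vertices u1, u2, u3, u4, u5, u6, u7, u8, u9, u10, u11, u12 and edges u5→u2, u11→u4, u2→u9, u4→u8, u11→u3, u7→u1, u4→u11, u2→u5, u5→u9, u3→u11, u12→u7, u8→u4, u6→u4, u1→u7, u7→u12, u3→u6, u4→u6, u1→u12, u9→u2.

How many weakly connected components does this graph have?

4

From u1: component {u1, u7, u12}.
From u2: component {u2, u5, u9}.
From u3: component {u3, u4, u6, u8, u11}.
From u10: component {u10}.
That's 4 components.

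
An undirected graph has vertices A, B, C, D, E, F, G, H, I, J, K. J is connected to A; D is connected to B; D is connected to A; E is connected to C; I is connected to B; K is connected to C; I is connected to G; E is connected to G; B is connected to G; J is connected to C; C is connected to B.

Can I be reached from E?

Yes

Explore from E.
Distance 1: reach C, G.
Distance 2: reach B, I, J, K.
Found I.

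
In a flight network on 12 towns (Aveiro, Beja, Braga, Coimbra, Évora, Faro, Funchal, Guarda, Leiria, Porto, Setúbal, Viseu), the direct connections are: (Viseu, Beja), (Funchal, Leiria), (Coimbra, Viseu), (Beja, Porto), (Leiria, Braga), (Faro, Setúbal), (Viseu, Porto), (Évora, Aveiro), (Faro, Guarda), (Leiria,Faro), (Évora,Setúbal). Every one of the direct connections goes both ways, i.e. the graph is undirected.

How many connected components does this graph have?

From Aveiro: component {Aveiro, Braga, Évora, Faro, Funchal, Guarda, Leiria, Setúbal}.
From Beja: component {Beja, Coimbra, Porto, Viseu}.
That's 2 components.

2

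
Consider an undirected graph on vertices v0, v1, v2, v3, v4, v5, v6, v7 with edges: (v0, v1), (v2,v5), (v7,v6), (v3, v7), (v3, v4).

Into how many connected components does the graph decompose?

From v0: component {v0, v1}.
From v2: component {v2, v5}.
From v3: component {v3, v4, v6, v7}.
That's 3 components.

3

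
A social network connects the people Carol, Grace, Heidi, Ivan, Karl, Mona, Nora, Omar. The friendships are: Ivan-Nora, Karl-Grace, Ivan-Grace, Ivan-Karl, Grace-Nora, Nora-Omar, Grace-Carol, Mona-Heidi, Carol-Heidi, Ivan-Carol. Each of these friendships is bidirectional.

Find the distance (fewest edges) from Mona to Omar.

5

Distance 0: Mona.
Distance 1: Heidi.
Distance 2: Carol.
Distance 3: Grace, Ivan.
Distance 4: Karl, Nora.
Distance 5: Omar — contains Omar.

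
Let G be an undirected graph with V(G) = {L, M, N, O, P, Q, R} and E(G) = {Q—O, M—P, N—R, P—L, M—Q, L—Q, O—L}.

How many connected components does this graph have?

2

From L: component {L, M, O, P, Q}.
From N: component {N, R}.
That's 2 components.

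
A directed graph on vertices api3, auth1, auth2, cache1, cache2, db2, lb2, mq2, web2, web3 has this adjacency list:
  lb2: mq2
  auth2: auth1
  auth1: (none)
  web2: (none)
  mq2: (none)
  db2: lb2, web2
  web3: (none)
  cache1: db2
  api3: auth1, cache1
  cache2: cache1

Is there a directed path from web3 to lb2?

No

web3 has no outgoing edges, so nothing is reachable from it.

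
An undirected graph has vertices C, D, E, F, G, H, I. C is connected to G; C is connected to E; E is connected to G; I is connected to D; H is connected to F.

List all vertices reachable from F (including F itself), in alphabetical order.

F, H

Start at F.
Its neighbours: H.
Nothing further is reachable.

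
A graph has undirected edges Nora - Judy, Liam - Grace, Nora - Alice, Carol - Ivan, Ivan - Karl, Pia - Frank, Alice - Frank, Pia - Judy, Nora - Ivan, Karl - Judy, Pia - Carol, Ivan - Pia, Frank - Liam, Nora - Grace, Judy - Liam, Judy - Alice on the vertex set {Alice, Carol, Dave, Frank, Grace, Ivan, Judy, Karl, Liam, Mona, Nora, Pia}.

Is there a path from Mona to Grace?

No

Mona has no edges, so nothing is reachable from it.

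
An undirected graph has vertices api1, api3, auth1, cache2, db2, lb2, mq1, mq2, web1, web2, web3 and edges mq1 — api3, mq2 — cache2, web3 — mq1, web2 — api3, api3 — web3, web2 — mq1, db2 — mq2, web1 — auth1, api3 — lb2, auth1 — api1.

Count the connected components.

3

From api1: component {api1, auth1, web1}.
From api3: component {api3, lb2, mq1, web2, web3}.
From cache2: component {cache2, db2, mq2}.
That's 3 components.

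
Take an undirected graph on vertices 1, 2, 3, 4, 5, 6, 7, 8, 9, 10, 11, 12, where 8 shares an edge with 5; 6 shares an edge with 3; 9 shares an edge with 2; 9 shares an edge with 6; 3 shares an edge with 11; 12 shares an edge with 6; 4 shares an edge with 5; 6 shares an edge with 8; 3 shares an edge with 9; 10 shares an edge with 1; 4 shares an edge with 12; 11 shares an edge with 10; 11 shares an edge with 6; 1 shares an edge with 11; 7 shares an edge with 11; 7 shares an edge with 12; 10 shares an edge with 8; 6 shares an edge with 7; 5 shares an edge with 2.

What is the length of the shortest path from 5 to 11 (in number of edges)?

3

Distance 0: 5.
Distance 1: 2, 4, 8.
Distance 2: 6, 9, 10, 12.
Distance 3: 1, 3, 7, 11 — contains 11.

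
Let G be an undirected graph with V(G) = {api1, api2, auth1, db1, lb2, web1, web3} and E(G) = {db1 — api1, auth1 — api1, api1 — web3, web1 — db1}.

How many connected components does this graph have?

From api1: component {api1, auth1, db1, web1, web3}.
From api2: component {api2}.
From lb2: component {lb2}.
That's 3 components.

3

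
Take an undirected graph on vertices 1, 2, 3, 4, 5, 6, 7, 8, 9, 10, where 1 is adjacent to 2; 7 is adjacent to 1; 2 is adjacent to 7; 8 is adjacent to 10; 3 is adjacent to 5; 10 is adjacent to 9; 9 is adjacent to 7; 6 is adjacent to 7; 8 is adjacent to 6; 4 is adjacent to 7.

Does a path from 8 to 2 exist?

Yes

Explore from 8.
Distance 1: reach 6, 10.
Distance 2: reach 7, 9.
Distance 3: reach 1, 2, 4.
Found 2.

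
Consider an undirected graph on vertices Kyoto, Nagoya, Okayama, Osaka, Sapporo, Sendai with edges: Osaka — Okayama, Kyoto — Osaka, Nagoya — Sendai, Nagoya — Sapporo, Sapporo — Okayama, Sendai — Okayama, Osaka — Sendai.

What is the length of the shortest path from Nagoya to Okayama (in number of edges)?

2

Distance 0: Nagoya.
Distance 1: Sapporo, Sendai.
Distance 2: Okayama, Osaka — contains Okayama.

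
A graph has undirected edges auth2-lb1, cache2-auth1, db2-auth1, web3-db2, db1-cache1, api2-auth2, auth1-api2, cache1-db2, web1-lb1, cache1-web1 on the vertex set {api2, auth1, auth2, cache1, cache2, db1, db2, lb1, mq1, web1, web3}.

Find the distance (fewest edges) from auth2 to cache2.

3

Distance 0: auth2.
Distance 1: api2, lb1.
Distance 2: auth1, web1.
Distance 3: cache1, cache2, db2 — contains cache2.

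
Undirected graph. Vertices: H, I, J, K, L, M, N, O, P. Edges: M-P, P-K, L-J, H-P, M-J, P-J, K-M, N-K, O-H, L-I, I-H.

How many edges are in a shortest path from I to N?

Distance 0: I.
Distance 1: H, L.
Distance 2: J, O, P.
Distance 3: K, M.
Distance 4: N — contains N.

4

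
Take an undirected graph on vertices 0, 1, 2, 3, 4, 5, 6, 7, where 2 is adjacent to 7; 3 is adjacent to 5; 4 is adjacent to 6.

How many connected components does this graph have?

5

From 0: component {0}.
From 1: component {1}.
From 2: component {2, 7}.
From 3: component {3, 5}.
From 4: component {4, 6}.
That's 5 components.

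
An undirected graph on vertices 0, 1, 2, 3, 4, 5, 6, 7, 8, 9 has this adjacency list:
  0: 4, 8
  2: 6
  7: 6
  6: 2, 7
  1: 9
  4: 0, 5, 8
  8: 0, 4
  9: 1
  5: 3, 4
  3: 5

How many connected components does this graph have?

3

From 0: component {0, 3, 4, 5, 8}.
From 1: component {1, 9}.
From 2: component {2, 6, 7}.
That's 3 components.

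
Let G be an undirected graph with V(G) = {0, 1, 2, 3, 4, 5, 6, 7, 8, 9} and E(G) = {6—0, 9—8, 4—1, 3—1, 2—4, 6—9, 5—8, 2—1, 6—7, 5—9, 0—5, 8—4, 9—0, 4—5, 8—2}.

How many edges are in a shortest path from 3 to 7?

6

Distance 0: 3.
Distance 1: 1.
Distance 2: 2, 4.
Distance 3: 5, 8.
Distance 4: 0, 9.
Distance 5: 6.
Distance 6: 7 — contains 7.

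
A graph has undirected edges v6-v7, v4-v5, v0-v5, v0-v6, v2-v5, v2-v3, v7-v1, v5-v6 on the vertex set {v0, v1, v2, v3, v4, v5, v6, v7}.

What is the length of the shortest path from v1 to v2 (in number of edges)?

4

Distance 0: v1.
Distance 1: v7.
Distance 2: v6.
Distance 3: v0, v5.
Distance 4: v2, v4 — contains v2.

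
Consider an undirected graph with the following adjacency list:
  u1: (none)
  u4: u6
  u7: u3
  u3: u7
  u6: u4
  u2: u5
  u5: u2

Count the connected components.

4

From u1: component {u1}.
From u2: component {u2, u5}.
From u3: component {u3, u7}.
From u4: component {u4, u6}.
That's 4 components.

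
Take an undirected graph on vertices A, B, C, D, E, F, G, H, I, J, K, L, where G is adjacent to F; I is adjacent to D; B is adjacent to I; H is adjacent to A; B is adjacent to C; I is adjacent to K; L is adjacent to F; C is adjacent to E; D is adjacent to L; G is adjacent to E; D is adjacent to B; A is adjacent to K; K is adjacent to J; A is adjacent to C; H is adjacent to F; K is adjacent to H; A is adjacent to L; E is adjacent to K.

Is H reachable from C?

Explore from C.
Distance 1: reach A, B, E.
Distance 2: reach D, G, H, I, K, L.
Found H.

Yes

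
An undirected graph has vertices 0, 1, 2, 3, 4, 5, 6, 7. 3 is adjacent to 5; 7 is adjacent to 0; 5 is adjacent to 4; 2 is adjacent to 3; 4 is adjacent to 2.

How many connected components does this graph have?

From 0: component {0, 7}.
From 1: component {1}.
From 2: component {2, 3, 4, 5}.
From 6: component {6}.
That's 4 components.

4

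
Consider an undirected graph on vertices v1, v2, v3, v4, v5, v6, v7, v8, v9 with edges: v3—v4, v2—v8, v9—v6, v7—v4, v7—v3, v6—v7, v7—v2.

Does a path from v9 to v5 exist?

No

Explore from v9.
Distance 1: reach v6.
Distance 2: reach v7.
Distance 3: reach v2, v3, v4.
Distance 4: reach v8.
The search is exhausted without reaching v5; it lies in a different component.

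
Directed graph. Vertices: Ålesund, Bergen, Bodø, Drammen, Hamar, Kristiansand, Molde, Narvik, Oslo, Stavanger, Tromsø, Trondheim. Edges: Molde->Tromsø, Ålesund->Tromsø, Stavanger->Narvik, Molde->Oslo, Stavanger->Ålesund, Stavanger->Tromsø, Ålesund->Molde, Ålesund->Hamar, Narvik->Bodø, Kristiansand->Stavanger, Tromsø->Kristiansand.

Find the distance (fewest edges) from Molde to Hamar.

Distance 0: Molde.
Distance 1: Oslo, Tromsø.
Distance 2: Kristiansand.
Distance 3: Stavanger.
Distance 4: Ålesund, Narvik.
Distance 5: Bodø, Hamar — contains Hamar.

5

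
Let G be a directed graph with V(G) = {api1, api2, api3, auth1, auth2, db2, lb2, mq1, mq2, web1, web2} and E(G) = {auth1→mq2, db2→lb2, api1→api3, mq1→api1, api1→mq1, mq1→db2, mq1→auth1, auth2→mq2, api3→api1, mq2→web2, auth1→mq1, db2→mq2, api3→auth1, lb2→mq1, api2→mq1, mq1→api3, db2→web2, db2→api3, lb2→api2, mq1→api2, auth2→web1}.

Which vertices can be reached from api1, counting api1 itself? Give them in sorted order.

api1, api2, api3, auth1, db2, lb2, mq1, mq2, web2

Start at api1.
Its neighbours: api3, mq1.
Then their neighbours: api2, auth1, db2.
Then next layer: lb2, mq2, web2.
Nothing further is reachable.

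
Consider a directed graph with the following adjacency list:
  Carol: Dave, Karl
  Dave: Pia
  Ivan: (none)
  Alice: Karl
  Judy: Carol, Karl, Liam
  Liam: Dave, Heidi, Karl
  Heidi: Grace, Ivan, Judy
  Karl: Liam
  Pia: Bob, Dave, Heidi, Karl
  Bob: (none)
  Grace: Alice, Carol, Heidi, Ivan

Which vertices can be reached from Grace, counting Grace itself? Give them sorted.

Alice, Bob, Carol, Dave, Grace, Heidi, Ivan, Judy, Karl, Liam, Pia

Start at Grace.
Its neighbours: Alice, Carol, Heidi, Ivan.
Then their neighbours: Dave, Judy, Karl.
Then next layer: Liam, Pia.
Then next layer: Bob.
Every vertex is now reached.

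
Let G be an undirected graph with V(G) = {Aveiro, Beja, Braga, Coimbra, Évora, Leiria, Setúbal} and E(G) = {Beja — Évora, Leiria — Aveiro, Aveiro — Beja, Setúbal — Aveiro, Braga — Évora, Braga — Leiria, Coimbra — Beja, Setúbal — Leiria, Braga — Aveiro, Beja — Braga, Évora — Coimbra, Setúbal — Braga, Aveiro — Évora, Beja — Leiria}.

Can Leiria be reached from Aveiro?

Yes

Explore from Aveiro.
Distance 1: reach Beja, Braga, Évora, Leiria, Setúbal.
Found Leiria.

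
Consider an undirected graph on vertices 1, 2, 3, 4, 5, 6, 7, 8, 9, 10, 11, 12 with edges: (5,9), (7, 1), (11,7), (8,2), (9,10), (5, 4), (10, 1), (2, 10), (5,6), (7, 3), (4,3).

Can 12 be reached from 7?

Explore from 7.
Distance 1: reach 1, 3, 11.
Distance 2: reach 4, 10.
Distance 3: reach 2, 5, 9.
Distance 4: reach 6, 8.
The search is exhausted without reaching 12; it lies in a different component.

No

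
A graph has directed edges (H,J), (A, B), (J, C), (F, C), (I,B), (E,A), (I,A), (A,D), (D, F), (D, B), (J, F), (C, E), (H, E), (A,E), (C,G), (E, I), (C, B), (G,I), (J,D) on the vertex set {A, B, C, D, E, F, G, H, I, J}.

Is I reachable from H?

Explore from H.
Distance 1: reach E, J.
Distance 2: reach A, C, D, F, I.
Found I.

Yes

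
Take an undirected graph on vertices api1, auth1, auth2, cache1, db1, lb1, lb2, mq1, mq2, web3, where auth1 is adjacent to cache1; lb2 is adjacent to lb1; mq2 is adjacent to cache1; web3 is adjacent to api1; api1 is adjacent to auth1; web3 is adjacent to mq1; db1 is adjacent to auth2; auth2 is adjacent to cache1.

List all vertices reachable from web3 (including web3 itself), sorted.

Start at web3.
Its neighbours: api1, mq1.
Then their neighbours: auth1.
Then next layer: cache1.
Then next layer: auth2, mq2.
Then next layer: db1.
Nothing further is reachable.

api1, auth1, auth2, cache1, db1, mq1, mq2, web3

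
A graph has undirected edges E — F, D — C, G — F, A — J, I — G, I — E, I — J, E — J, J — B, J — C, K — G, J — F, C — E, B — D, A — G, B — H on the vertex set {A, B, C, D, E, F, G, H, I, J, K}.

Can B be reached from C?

Explore from C.
Distance 1: reach D, E, J.
Distance 2: reach A, B, F, I.
Found B.

Yes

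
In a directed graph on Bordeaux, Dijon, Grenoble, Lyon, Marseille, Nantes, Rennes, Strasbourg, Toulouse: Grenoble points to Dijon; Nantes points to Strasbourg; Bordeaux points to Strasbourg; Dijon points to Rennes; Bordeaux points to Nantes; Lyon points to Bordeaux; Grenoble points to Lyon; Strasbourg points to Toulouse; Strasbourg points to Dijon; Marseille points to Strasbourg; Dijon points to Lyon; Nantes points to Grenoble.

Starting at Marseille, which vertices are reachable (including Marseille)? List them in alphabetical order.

Start at Marseille.
Its neighbours: Strasbourg.
Then their neighbours: Dijon, Toulouse.
Then next layer: Lyon, Rennes.
Then next layer: Bordeaux.
Then next layer: Nantes.
Then next layer: Grenoble.
Every vertex is now reached.

Bordeaux, Dijon, Grenoble, Lyon, Marseille, Nantes, Rennes, Strasbourg, Toulouse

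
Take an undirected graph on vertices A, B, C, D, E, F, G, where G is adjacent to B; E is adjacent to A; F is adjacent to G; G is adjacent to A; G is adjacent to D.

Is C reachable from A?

No

Explore from A.
Distance 1: reach E, G.
Distance 2: reach B, D, F.
The search is exhausted without reaching C; it lies in a different component.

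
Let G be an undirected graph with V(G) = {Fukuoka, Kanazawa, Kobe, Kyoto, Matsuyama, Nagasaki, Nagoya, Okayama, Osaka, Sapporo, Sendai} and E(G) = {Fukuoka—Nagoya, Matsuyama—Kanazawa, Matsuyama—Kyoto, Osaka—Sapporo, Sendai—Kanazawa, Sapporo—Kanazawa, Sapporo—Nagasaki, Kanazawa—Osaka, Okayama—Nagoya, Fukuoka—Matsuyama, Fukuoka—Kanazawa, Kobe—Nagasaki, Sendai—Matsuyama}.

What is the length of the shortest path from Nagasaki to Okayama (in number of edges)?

Distance 0: Nagasaki.
Distance 1: Kobe, Sapporo.
Distance 2: Kanazawa, Osaka.
Distance 3: Fukuoka, Matsuyama, Sendai.
Distance 4: Kyoto, Nagoya.
Distance 5: Okayama — contains Okayama.

5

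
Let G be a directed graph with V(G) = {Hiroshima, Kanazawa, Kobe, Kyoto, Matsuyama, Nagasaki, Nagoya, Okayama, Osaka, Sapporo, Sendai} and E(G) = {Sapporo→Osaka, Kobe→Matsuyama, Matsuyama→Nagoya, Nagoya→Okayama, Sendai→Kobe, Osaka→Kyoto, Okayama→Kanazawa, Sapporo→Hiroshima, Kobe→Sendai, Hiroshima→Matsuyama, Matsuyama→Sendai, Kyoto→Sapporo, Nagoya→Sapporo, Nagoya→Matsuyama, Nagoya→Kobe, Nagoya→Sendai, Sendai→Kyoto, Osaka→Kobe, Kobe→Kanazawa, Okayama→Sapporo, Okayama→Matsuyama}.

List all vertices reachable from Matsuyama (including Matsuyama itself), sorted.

Hiroshima, Kanazawa, Kobe, Kyoto, Matsuyama, Nagoya, Okayama, Osaka, Sapporo, Sendai

Start at Matsuyama.
Its neighbours: Nagoya, Sendai.
Then their neighbours: Kobe, Kyoto, Okayama, Sapporo.
Then next layer: Hiroshima, Kanazawa, Osaka.
Nothing further is reachable.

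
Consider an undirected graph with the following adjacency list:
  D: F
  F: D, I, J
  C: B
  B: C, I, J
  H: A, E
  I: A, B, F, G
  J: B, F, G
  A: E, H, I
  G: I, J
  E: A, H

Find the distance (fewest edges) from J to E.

Distance 0: J.
Distance 1: B, F, G.
Distance 2: C, D, I.
Distance 3: A.
Distance 4: E, H — contains E.

4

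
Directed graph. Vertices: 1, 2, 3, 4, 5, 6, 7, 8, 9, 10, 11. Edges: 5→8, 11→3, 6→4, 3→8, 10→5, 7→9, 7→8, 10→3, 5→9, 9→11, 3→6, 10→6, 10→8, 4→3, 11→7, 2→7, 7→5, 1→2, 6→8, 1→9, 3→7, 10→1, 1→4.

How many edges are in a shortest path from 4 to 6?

Distance 0: 4.
Distance 1: 3.
Distance 2: 6, 7, 8 — contains 6.

2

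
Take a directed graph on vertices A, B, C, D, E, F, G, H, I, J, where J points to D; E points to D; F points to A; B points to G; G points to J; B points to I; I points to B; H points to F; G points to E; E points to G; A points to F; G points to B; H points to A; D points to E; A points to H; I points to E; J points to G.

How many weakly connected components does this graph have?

From A: component {A, F, H}.
From B: component {B, D, E, G, I, J}.
From C: component {C}.
That's 3 components.

3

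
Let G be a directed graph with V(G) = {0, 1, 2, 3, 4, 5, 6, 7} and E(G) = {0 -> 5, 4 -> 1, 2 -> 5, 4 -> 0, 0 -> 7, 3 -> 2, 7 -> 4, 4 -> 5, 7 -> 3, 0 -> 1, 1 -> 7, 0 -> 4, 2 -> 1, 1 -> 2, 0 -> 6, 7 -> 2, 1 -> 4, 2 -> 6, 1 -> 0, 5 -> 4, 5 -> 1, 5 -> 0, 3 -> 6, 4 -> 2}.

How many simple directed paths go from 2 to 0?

2→1→0
2→1→4→0
2→1→4→5→0
2→1→7→4→0
2→1→7→4→5→0
2→5→0
2→5→1→0
2→5→1→4→0
2→5→1→7→4→0
2→5→4→0
2→5→4→1→0

11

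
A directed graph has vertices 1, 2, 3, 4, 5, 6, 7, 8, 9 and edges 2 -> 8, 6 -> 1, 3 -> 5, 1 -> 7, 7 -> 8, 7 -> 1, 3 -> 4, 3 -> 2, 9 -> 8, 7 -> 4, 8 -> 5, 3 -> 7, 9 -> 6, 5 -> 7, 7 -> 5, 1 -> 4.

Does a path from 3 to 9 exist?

No

Explore from 3.
Distance 1: reach 2, 4, 5, 7.
Distance 2: reach 1, 8.
The search from 3 is exhausted; no directed path reaches 9.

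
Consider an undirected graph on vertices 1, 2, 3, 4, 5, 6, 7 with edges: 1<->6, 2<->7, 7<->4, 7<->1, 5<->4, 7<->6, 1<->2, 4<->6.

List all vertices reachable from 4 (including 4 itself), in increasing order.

Start at 4.
Its neighbours: 5, 6, 7.
Then their neighbours: 1, 2.
Nothing further is reachable.

1, 2, 4, 5, 6, 7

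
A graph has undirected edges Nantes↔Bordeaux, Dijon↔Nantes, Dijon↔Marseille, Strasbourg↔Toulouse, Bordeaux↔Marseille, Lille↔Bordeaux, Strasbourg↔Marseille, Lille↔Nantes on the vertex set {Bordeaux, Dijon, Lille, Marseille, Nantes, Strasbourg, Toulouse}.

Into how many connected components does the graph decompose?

1

From Bordeaux: component {Bordeaux, Dijon, Lille, Marseille, Nantes, Strasbourg, Toulouse}.
That's 1 component.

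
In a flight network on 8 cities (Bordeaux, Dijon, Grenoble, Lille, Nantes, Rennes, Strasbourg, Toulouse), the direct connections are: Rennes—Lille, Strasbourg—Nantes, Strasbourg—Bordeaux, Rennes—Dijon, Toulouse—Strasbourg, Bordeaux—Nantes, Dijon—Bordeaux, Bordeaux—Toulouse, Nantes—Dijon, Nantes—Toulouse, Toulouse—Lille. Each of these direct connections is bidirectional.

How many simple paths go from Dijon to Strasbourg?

Dijon–Bordeaux–Nantes–Strasbourg
Dijon–Bordeaux–Nantes–Toulouse–Strasbourg
Dijon–Bordeaux–Strasbourg
Dijon–Bordeaux–Toulouse–Nantes–Strasbourg
Dijon–Bordeaux–Toulouse–Strasbourg
Dijon–Nantes–Bordeaux–Strasbourg
Dijon–Nantes–Bordeaux–Toulouse–Strasbourg
Dijon–Nantes–Strasbourg
Dijon–Nantes–Toulouse–Bordeaux–Strasbourg
Dijon–Nantes–Toulouse–Strasbourg
Dijon–Rennes–Lille–Toulouse–Bordeaux–Nantes–Strasbourg
Dijon–Rennes–Lille–Toulouse–Bordeaux–Strasbourg
Dijon–Rennes–Lille–Toulouse–Nantes–Bordeaux–Strasbourg
Dijon–Rennes–Lille–Toulouse–Nantes–Strasbourg
Dijon–Rennes–Lille–Toulouse–Strasbourg

15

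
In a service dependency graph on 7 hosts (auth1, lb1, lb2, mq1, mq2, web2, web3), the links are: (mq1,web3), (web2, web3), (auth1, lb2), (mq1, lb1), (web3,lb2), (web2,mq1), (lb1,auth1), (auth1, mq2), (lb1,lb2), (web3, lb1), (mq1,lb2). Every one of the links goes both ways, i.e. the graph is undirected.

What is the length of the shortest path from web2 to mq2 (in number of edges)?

Distance 0: web2.
Distance 1: mq1, web3.
Distance 2: lb1, lb2.
Distance 3: auth1.
Distance 4: mq2 — contains mq2.

4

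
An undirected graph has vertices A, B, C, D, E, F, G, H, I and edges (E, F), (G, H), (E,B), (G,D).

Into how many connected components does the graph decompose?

From A: component {A}.
From B: component {B, E, F}.
From C: component {C}.
From D: component {D, G, H}.
From I: component {I}.
That's 5 components.

5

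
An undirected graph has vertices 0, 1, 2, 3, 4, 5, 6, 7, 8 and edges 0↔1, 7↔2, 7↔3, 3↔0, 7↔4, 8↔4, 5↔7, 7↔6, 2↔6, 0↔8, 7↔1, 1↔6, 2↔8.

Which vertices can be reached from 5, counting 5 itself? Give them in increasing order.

Start at 5.
Its neighbours: 7.
Then their neighbours: 1, 2, 3, 4, 6.
Then next layer: 0, 8.
Every vertex is now reached.

0, 1, 2, 3, 4, 5, 6, 7, 8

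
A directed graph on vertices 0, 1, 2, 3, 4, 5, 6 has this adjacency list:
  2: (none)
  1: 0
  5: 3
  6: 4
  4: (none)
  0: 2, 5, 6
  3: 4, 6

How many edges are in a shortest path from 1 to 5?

Distance 0: 1.
Distance 1: 0.
Distance 2: 2, 5, 6 — contains 5.

2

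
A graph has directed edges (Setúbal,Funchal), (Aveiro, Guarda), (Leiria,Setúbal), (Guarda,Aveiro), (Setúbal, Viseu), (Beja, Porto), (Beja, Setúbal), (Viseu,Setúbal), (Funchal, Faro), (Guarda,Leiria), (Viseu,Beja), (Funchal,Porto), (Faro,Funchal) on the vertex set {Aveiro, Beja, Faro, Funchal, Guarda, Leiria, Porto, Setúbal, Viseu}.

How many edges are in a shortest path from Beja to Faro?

Distance 0: Beja.
Distance 1: Porto, Setúbal.
Distance 2: Funchal, Viseu.
Distance 3: Faro — contains Faro.

3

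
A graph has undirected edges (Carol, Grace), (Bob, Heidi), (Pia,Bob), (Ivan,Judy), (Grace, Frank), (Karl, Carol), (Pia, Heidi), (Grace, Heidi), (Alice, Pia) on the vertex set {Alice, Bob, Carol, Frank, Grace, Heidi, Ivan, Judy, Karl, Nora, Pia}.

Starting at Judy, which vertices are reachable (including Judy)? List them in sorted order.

Start at Judy.
Its neighbours: Ivan.
Nothing further is reachable.

Ivan, Judy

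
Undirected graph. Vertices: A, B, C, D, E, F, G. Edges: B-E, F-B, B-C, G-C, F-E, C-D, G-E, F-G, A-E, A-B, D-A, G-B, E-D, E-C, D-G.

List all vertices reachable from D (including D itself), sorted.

A, B, C, D, E, F, G

Start at D.
Its neighbours: A, C, E, G.
Then their neighbours: B, F.
Every vertex is now reached.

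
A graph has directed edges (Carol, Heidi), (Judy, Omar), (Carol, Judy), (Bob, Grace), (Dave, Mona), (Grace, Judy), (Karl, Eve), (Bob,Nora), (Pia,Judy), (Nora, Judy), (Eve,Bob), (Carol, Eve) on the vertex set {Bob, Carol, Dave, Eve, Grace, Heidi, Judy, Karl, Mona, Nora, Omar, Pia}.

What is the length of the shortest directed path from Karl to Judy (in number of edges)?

4

Distance 0: Karl.
Distance 1: Eve.
Distance 2: Bob.
Distance 3: Grace, Nora.
Distance 4: Judy — contains Judy.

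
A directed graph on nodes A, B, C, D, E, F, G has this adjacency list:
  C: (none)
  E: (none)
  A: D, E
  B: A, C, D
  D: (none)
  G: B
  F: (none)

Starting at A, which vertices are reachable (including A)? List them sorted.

A, D, E

Start at A.
Its neighbours: D, E.
Nothing further is reachable.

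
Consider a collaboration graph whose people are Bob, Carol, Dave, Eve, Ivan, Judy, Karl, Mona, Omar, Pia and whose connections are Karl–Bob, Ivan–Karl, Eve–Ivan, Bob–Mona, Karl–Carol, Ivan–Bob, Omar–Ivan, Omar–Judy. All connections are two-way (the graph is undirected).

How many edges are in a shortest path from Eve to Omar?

Distance 0: Eve.
Distance 1: Ivan.
Distance 2: Bob, Karl, Omar — contains Omar.

2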